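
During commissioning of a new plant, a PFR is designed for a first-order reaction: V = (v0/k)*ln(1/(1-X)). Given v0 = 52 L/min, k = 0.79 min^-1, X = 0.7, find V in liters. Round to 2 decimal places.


V = (v0/k) * ln(1/(1-X))
V = (52/0.79) * ln(1/(1-0.7))
V = 65.822785 * ln(3.333333)
V = 65.822785 * 1.203973
V = 79.25 L


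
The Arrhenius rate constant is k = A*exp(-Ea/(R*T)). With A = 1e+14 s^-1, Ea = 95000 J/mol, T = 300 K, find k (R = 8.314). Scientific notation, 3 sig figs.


k = A * exp(-Ea/(R*T))
k = 1e+14 * exp(-95000 / (8.314 * 300))
k = 1e+14 * exp(-38.088365)
k = 2.87e-03


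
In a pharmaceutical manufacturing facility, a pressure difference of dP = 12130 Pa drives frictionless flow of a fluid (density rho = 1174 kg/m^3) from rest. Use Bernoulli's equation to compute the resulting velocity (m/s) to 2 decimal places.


v = sqrt(2*dP/rho)
v = sqrt(2*12130/1174)
v = sqrt(20.664395)
v = 4.55 m/s


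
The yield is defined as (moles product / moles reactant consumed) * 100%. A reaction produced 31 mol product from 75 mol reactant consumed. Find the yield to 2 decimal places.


Yield = (moles product / moles consumed) * 100%
Yield = (31 / 75) * 100
Yield = 0.4133 * 100
Yield = 41.33%


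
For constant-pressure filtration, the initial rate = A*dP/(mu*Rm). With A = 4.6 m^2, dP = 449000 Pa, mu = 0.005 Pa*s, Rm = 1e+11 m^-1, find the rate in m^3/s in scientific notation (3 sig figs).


rate = A * dP / (mu * Rm)
rate = 4.6 * 449000 / (0.005 * 1e+11)
rate = 2065400.0 / 5.000e+08
rate = 4.13e-03 m^3/s


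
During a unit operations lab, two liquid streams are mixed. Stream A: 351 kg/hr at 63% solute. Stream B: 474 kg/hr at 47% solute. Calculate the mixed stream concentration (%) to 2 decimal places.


Mass balance on solute: F1*x1 + F2*x2 = F3*x3
F3 = F1 + F2 = 351 + 474 = 825 kg/hr
x3 = (F1*x1 + F2*x2)/F3
x3 = (351*0.63 + 474*0.47) / 825
x3 = 53.81%


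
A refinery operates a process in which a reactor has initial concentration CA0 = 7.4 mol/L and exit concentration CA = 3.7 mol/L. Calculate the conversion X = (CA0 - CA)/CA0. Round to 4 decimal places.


X = (CA0 - CA) / CA0
X = (7.4 - 3.7) / 7.4
X = 3.7 / 7.4
X = 0.5000


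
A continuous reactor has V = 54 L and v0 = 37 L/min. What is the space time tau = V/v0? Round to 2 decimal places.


tau = V / v0
tau = 54 / 37
tau = 1.46 min


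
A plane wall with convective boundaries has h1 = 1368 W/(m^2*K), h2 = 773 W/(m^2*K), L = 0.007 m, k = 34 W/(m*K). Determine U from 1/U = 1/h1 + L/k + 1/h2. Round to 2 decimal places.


1/U = 1/h1 + L/k + 1/h2
1/U = 1/1368 + 0.007/34 + 1/773
1/U = 0.0007309942 + 0.0002058824 + 0.0012936611
1/U = 0.0022305377
U = 448.32 W/(m^2*K)


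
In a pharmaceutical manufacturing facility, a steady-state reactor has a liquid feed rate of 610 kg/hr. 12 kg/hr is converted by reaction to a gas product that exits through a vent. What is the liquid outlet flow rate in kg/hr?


Steady-state mass balance on the main outlet: F_out = F_in - F_removed
F_out = 610 - 12
F_out = 598 kg/hr


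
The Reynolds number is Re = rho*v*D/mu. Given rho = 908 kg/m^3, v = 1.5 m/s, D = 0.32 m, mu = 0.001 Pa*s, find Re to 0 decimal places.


Re = rho * v * D / mu
Re = 908 * 1.5 * 0.32 / 0.001
Re = 435.84 / 0.001
Re = 435840


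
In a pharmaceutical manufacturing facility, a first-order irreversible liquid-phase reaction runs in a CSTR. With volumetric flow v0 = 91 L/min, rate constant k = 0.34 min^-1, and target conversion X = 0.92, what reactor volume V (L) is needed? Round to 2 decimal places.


V = v0 * X / (k * (1 - X))
V = 91 * 0.92 / (0.34 * (1 - 0.92))
V = 83.72 / (0.34 * 0.08)
V = 83.72 / 0.0272
V = 3077.94 L


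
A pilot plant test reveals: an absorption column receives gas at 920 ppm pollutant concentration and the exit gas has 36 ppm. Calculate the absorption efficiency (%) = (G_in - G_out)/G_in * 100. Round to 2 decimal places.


Efficiency = (G_in - G_out) / G_in * 100%
Efficiency = (920 - 36) / 920 * 100
Efficiency = 884 / 920 * 100
Efficiency = 96.09%


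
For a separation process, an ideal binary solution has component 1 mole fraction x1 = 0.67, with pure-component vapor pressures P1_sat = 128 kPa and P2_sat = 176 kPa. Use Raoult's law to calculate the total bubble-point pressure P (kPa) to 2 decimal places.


P = x1*P1_sat + x2*P2_sat
x2 = 1 - x1 = 1 - 0.67 = 0.33
P = 0.67*128 + 0.33*176
P = 85.76 + 58.08
P = 143.84 kPa


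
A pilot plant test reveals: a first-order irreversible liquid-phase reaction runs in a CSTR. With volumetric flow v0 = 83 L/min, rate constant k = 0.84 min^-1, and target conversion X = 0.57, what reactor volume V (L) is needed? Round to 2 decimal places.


V = v0 * X / (k * (1 - X))
V = 83 * 0.57 / (0.84 * (1 - 0.57))
V = 47.31 / (0.84 * 0.43)
V = 47.31 / 0.3612
V = 130.98 L


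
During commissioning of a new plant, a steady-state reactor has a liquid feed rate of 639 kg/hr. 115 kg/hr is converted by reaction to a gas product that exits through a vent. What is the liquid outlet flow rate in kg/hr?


Steady-state mass balance on the main outlet: F_out = F_in - F_removed
F_out = 639 - 115
F_out = 524 kg/hr


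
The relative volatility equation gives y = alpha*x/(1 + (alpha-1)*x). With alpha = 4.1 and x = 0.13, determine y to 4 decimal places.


y = alpha*x / (1 + (alpha-1)*x)
y = 4.1*0.13 / (1 + (4.1-1)*0.13)
y = 0.533 / (1 + 0.403)
y = 0.533 / 1.403
y = 0.3799


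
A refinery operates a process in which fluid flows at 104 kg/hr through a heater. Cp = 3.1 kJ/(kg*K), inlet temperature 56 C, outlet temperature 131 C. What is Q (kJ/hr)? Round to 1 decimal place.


Q = m_dot * Cp * (T2 - T1)
Q = 104 * 3.1 * (131 - 56)
Q = 104 * 3.1 * 75
Q = 24180.0 kJ/hr


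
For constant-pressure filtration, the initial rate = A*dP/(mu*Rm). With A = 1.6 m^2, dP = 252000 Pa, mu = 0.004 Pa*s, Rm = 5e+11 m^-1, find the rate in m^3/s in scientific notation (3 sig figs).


rate = A * dP / (mu * Rm)
rate = 1.6 * 252000 / (0.004 * 5e+11)
rate = 403200.0 / 2.000e+09
rate = 2.02e-04 m^3/s


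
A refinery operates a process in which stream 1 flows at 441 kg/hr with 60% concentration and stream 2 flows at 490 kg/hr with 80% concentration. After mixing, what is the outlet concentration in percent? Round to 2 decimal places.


Mass balance on solute: F1*x1 + F2*x2 = F3*x3
F3 = F1 + F2 = 441 + 490 = 931 kg/hr
x3 = (F1*x1 + F2*x2)/F3
x3 = (441*0.6 + 490*0.8) / 931
x3 = 70.53%


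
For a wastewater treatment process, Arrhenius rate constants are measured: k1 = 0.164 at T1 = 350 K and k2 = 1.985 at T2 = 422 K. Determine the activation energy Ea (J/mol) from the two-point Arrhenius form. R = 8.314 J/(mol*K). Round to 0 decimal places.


Ea = R * ln(k2/k1) / (1/T1 - 1/T2)
ln(k2/k1) = ln(1.985/0.164) = 2.4935078
1/T1 - 1/T2 = 1/350 - 1/422 = 0.000487474611
Ea = 8.314 * 2.4935078 / 0.000487474611
Ea = 42527 J/mol


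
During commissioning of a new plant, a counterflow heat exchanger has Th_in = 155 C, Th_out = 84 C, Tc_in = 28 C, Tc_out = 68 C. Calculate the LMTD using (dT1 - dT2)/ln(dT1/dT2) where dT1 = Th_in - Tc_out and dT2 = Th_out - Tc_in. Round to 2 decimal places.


dT1 = Th_in - Tc_out = 155 - 68 = 87
dT2 = Th_out - Tc_in = 84 - 28 = 56
LMTD = (dT1 - dT2) / ln(dT1/dT2)
LMTD = (87 - 56) / ln(87/56)
LMTD = 70.37 K


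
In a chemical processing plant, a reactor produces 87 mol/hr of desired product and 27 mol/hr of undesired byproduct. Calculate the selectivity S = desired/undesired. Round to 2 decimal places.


S = desired product rate / undesired product rate
S = 87 / 27
S = 3.22


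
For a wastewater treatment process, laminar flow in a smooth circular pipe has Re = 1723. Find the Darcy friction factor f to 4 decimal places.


f = 64 / Re
f = 64 / 1723
f = 0.0371


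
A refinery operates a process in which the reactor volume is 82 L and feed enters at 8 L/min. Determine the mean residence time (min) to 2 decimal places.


tau = V / v0
tau = 82 / 8
tau = 10.25 min


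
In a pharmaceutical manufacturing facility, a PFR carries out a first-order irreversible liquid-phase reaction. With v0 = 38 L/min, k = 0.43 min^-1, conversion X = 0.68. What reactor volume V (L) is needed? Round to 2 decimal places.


V = (v0/k) * ln(1/(1-X))
V = (38/0.43) * ln(1/(1-0.68))
V = 88.372093 * ln(3.125)
V = 88.372093 * 1.139434
V = 100.69 L


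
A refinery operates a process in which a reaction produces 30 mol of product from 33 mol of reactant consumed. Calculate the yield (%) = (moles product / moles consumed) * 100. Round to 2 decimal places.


Yield = (moles product / moles consumed) * 100%
Yield = (30 / 33) * 100
Yield = 0.9091 * 100
Yield = 90.91%


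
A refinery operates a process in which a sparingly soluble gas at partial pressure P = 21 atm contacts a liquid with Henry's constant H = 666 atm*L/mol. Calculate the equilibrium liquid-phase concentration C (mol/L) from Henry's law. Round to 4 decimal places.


C = P / H
C = 21 / 666
C = 0.0315 mol/L


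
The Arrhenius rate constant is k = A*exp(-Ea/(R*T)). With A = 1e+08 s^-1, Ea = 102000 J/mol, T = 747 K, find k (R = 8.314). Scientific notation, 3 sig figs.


k = A * exp(-Ea/(R*T))
k = 1e+08 * exp(-102000 / (8.314 * 747))
k = 1e+08 * exp(-16.423645)
k = 7.37e+00


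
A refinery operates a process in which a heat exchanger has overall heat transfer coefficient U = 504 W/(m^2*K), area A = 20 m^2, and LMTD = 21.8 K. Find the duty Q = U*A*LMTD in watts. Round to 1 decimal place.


Q = U * A * LMTD
Q = 504 * 20 * 21.8
Q = 219744.0 W


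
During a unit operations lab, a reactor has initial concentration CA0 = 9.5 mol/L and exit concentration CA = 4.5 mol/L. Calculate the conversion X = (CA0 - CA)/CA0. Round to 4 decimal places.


X = (CA0 - CA) / CA0
X = (9.5 - 4.5) / 9.5
X = 5.0 / 9.5
X = 0.5263


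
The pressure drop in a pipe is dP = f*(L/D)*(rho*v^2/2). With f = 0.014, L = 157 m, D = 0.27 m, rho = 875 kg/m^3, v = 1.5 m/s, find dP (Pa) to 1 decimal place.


dP = f * (L/D) * (rho*v^2/2)
dP = 0.014 * (157/0.27) * (875*1.5^2/2)
L/D = 581.48148148
rho*v^2/2 = 875*2.25/2 = 984.375
dP = 0.014 * 581.48148148 * 984.375
dP = 8013.5 Pa


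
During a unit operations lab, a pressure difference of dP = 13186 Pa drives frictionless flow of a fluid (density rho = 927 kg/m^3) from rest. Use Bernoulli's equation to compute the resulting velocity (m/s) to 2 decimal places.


v = sqrt(2*dP/rho)
v = sqrt(2*13186/927)
v = sqrt(28.448759)
v = 5.33 m/s


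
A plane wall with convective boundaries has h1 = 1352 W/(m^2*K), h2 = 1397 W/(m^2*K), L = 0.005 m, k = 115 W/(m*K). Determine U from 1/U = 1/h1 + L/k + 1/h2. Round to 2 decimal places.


1/U = 1/h1 + L/k + 1/h2
1/U = 1/1352 + 0.005/115 + 1/1397
1/U = 0.000739645 + 4.34783e-05 + 0.0007158196
1/U = 0.0014989429
U = 667.14 W/(m^2*K)


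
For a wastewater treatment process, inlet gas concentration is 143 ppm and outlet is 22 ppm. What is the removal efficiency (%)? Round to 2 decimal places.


Efficiency = (G_in - G_out) / G_in * 100%
Efficiency = (143 - 22) / 143 * 100
Efficiency = 121 / 143 * 100
Efficiency = 84.62%


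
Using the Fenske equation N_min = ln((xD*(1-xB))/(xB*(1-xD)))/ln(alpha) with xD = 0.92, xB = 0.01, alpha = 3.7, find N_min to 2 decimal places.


N_min = ln((xD*(1-xB))/(xB*(1-xD))) / ln(alpha)
Numerator inside ln: 0.9108 / 0.0008 = 1138.5
ln(1138.5) = 7.037467
ln(alpha) = ln(3.7) = 1.308333
N_min = 7.037467 / 1.308333 = 5.38


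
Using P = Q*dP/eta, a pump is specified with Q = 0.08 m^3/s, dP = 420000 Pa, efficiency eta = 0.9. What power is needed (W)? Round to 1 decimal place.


P = Q * dP / eta
P = 0.08 * 420000 / 0.9
P = 33600.0 / 0.9
P = 37333.3 W


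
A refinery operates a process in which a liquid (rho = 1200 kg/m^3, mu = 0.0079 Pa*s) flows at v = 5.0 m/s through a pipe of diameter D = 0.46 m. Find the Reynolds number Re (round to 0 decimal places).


Re = rho * v * D / mu
Re = 1200 * 5.0 * 0.46 / 0.0079
Re = 2760.0 / 0.0079
Re = 349367


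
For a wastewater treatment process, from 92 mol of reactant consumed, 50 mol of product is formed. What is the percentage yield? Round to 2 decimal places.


Yield = (moles product / moles consumed) * 100%
Yield = (50 / 92) * 100
Yield = 0.5435 * 100
Yield = 54.35%


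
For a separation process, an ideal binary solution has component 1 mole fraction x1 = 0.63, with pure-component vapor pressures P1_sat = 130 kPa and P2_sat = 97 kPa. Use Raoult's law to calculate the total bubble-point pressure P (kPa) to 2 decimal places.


P = x1*P1_sat + x2*P2_sat
x2 = 1 - x1 = 1 - 0.63 = 0.37
P = 0.63*130 + 0.37*97
P = 81.9 + 35.89
P = 117.79 kPa


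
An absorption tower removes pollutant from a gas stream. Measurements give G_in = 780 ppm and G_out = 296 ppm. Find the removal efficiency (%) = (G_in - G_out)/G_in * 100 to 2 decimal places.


Efficiency = (G_in - G_out) / G_in * 100%
Efficiency = (780 - 296) / 780 * 100
Efficiency = 484 / 780 * 100
Efficiency = 62.05%


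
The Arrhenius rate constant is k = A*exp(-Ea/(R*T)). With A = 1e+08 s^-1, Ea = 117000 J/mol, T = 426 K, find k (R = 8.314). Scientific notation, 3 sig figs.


k = A * exp(-Ea/(R*T))
k = 1e+08 * exp(-117000 / (8.314 * 426))
k = 1e+08 * exp(-33.034386)
k = 4.50e-07


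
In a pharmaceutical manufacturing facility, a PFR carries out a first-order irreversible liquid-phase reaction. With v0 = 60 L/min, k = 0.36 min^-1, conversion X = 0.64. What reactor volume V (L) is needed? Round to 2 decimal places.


V = (v0/k) * ln(1/(1-X))
V = (60/0.36) * ln(1/(1-0.64))
V = 166.666667 * ln(2.777778)
V = 166.666667 * 1.021651
V = 170.28 L


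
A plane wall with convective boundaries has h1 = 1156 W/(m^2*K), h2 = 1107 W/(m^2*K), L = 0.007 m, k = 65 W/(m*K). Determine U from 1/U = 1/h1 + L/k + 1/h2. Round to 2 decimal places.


1/U = 1/h1 + L/k + 1/h2
1/U = 1/1156 + 0.007/65 + 1/1107
1/U = 0.0008650519 + 0.0001076923 + 0.0009033424
1/U = 0.0018760866
U = 533.02 W/(m^2*K)


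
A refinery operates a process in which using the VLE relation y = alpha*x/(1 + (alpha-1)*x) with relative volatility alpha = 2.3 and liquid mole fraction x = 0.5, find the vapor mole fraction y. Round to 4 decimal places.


y = alpha*x / (1 + (alpha-1)*x)
y = 2.3*0.5 / (1 + (2.3-1)*0.5)
y = 1.15 / (1 + 0.65)
y = 1.15 / 1.65
y = 0.6970


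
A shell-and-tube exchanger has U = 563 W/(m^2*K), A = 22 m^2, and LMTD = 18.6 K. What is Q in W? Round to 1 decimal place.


Q = U * A * LMTD
Q = 563 * 22 * 18.6
Q = 230379.6 W


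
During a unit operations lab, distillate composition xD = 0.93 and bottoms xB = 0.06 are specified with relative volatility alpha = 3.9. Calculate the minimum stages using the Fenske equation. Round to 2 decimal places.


N_min = ln((xD*(1-xB))/(xB*(1-xD))) / ln(alpha)
Numerator inside ln: 0.8742 / 0.0042 = 208.142857
ln(208.142857) = 5.338225
ln(alpha) = ln(3.9) = 1.360977
N_min = 5.338225 / 1.360977 = 3.92


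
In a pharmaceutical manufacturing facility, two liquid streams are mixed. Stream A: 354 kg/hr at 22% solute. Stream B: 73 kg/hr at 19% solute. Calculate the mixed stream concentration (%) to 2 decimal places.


Mass balance on solute: F1*x1 + F2*x2 = F3*x3
F3 = F1 + F2 = 354 + 73 = 427 kg/hr
x3 = (F1*x1 + F2*x2)/F3
x3 = (354*0.22 + 73*0.19) / 427
x3 = 21.49%


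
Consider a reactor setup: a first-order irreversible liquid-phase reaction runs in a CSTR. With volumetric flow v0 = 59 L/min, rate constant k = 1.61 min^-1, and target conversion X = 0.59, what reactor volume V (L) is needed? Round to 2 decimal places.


V = v0 * X / (k * (1 - X))
V = 59 * 0.59 / (1.61 * (1 - 0.59))
V = 34.81 / (1.61 * 0.41)
V = 34.81 / 0.6601
V = 52.73 L


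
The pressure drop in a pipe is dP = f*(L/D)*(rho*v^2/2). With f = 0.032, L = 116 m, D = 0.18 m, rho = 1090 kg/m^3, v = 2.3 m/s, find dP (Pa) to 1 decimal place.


dP = f * (L/D) * (rho*v^2/2)
dP = 0.032 * (116/0.18) * (1090*2.3^2/2)
L/D = 644.44444444
rho*v^2/2 = 1090*5.29/2 = 2883.05
dP = 0.032 * 644.44444444 * 2883.05
dP = 59454.9 Pa


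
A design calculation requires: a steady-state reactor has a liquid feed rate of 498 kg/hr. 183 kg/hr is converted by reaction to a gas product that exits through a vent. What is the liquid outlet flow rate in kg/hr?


Steady-state mass balance on the main outlet: F_out = F_in - F_removed
F_out = 498 - 183
F_out = 315 kg/hr


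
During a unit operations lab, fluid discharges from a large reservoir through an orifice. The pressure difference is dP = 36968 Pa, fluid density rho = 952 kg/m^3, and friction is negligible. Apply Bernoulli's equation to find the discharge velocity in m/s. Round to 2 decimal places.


v = sqrt(2*dP/rho)
v = sqrt(2*36968/952)
v = sqrt(77.663866)
v = 8.81 m/s


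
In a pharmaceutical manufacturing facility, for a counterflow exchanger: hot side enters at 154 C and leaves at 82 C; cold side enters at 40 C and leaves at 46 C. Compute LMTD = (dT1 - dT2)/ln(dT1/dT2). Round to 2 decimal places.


dT1 = Th_in - Tc_out = 154 - 46 = 108
dT2 = Th_out - Tc_in = 82 - 40 = 42
LMTD = (dT1 - dT2) / ln(dT1/dT2)
LMTD = (108 - 42) / ln(108/42)
LMTD = 69.88 K


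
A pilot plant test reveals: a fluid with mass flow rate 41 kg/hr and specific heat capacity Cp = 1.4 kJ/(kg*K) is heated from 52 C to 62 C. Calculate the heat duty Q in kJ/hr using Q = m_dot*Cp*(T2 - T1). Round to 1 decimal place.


Q = m_dot * Cp * (T2 - T1)
Q = 41 * 1.4 * (62 - 52)
Q = 41 * 1.4 * 10
Q = 574.0 kJ/hr


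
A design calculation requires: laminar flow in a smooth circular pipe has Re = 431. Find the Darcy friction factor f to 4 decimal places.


f = 64 / Re
f = 64 / 431
f = 0.1485


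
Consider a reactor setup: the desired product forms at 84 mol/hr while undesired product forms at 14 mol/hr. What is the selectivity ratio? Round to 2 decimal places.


S = desired product rate / undesired product rate
S = 84 / 14
S = 6.00


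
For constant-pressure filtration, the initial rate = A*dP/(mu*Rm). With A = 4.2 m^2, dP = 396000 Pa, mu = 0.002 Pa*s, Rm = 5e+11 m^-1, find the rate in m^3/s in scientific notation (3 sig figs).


rate = A * dP / (mu * Rm)
rate = 4.2 * 396000 / (0.002 * 5e+11)
rate = 1663200.0 / 1.000e+09
rate = 1.66e-03 m^3/s


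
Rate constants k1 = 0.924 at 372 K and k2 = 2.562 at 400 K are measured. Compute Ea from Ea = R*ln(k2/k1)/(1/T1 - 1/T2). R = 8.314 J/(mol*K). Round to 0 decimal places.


Ea = R * ln(k2/k1) / (1/T1 - 1/T2)
ln(k2/k1) = ln(2.562/0.924) = 1.0198314
1/T1 - 1/T2 = 1/372 - 1/400 = 0.000188172043
Ea = 8.314 * 1.0198314 / 0.000188172043
Ea = 45059 J/mol


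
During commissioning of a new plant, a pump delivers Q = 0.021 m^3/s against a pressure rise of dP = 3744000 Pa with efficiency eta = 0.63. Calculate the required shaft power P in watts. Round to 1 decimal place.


P = Q * dP / eta
P = 0.021 * 3744000 / 0.63
P = 78624.0 / 0.63
P = 124800.0 W


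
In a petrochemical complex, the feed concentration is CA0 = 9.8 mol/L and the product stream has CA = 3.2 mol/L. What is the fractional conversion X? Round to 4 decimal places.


X = (CA0 - CA) / CA0
X = (9.8 - 3.2) / 9.8
X = 6.6 / 9.8
X = 0.6735


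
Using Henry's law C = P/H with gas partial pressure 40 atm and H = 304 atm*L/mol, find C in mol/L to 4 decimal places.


C = P / H
C = 40 / 304
C = 0.1316 mol/L


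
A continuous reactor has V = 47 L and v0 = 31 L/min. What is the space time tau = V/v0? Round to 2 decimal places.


tau = V / v0
tau = 47 / 31
tau = 1.52 min


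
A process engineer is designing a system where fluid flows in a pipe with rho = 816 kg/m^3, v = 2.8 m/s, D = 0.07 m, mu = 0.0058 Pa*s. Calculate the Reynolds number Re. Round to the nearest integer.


Re = rho * v * D / mu
Re = 816 * 2.8 * 0.07 / 0.0058
Re = 159.936 / 0.0058
Re = 27575


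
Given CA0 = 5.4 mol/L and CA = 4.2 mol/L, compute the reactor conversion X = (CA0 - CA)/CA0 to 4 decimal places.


X = (CA0 - CA) / CA0
X = (5.4 - 4.2) / 5.4
X = 1.2 / 5.4
X = 0.2222


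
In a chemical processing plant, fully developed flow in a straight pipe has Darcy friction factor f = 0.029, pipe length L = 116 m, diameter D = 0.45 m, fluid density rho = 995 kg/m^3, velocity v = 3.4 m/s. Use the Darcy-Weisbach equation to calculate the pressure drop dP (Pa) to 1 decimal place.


dP = f * (L/D) * (rho*v^2/2)
dP = 0.029 * (116/0.45) * (995*3.4^2/2)
L/D = 257.77777778
rho*v^2/2 = 995*11.56/2 = 5751.1
dP = 0.029 * 257.77777778 * 5751.1
dP = 42992.7 Pa


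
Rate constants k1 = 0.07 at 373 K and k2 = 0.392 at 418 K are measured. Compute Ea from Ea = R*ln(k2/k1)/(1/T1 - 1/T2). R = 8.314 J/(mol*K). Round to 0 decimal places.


Ea = R * ln(k2/k1) / (1/T1 - 1/T2)
ln(k2/k1) = ln(0.392/0.07) = 1.7227666
1/T1 - 1/T2 = 1/373 - 1/418 = 0.00028862065
Ea = 8.314 * 1.7227666 / 0.00028862065
Ea = 49626 J/mol


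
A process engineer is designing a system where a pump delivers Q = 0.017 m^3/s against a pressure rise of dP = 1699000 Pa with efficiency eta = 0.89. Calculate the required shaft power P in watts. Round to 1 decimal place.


P = Q * dP / eta
P = 0.017 * 1699000 / 0.89
P = 28883.0 / 0.89
P = 32452.8 W


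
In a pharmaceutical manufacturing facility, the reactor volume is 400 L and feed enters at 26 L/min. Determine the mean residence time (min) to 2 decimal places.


tau = V / v0
tau = 400 / 26
tau = 15.38 min


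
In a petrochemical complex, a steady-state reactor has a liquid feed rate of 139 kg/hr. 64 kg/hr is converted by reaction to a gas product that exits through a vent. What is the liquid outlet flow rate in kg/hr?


Steady-state mass balance on the main outlet: F_out = F_in - F_removed
F_out = 139 - 64
F_out = 75 kg/hr


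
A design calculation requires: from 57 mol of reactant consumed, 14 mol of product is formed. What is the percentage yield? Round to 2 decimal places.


Yield = (moles product / moles consumed) * 100%
Yield = (14 / 57) * 100
Yield = 0.2456 * 100
Yield = 24.56%


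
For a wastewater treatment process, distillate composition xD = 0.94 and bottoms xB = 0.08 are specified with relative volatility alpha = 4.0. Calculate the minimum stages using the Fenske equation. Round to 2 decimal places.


N_min = ln((xD*(1-xB))/(xB*(1-xD))) / ln(alpha)
Numerator inside ln: 0.8648 / 0.0048 = 180.166667
ln(180.166667) = 5.193882
ln(alpha) = ln(4.0) = 1.386294
N_min = 5.193882 / 1.386294 = 3.75


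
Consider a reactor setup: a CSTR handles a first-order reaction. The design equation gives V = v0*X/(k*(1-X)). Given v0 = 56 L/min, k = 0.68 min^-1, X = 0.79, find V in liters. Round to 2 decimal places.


V = v0 * X / (k * (1 - X))
V = 56 * 0.79 / (0.68 * (1 - 0.79))
V = 44.24 / (0.68 * 0.21)
V = 44.24 / 0.1428
V = 309.80 L


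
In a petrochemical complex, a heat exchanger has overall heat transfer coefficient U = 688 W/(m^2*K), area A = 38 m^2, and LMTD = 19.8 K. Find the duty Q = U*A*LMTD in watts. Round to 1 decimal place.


Q = U * A * LMTD
Q = 688 * 38 * 19.8
Q = 517651.2 W


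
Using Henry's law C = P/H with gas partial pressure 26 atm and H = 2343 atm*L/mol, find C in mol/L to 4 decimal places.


C = P / H
C = 26 / 2343
C = 0.0111 mol/L


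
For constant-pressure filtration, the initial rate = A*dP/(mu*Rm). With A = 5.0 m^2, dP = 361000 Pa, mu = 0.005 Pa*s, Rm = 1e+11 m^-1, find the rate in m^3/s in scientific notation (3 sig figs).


rate = A * dP / (mu * Rm)
rate = 5.0 * 361000 / (0.005 * 1e+11)
rate = 1805000.0 / 5.000e+08
rate = 3.61e-03 m^3/s


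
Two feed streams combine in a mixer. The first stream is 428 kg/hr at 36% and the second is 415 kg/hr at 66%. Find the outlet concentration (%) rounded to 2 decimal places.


Mass balance on solute: F1*x1 + F2*x2 = F3*x3
F3 = F1 + F2 = 428 + 415 = 843 kg/hr
x3 = (F1*x1 + F2*x2)/F3
x3 = (428*0.36 + 415*0.66) / 843
x3 = 50.77%


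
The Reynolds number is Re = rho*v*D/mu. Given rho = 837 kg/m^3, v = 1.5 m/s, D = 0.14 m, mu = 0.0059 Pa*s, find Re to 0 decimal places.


Re = rho * v * D / mu
Re = 837 * 1.5 * 0.14 / 0.0059
Re = 175.77 / 0.0059
Re = 29792


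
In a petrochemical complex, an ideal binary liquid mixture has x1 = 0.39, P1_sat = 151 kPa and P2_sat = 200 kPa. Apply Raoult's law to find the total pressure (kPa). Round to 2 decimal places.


P = x1*P1_sat + x2*P2_sat
x2 = 1 - x1 = 1 - 0.39 = 0.61
P = 0.39*151 + 0.61*200
P = 58.89 + 122.0
P = 180.89 kPa


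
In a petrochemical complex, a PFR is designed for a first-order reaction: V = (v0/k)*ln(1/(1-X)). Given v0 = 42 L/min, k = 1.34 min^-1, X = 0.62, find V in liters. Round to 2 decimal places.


V = (v0/k) * ln(1/(1-X))
V = (42/1.34) * ln(1/(1-0.62))
V = 31.343284 * ln(2.631579)
V = 31.343284 * 0.967584
V = 30.33 L


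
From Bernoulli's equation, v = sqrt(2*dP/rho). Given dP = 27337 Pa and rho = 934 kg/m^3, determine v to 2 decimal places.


v = sqrt(2*dP/rho)
v = sqrt(2*27337/934)
v = sqrt(58.537473)
v = 7.65 m/s


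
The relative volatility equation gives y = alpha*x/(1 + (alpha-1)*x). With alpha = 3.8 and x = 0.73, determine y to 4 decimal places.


y = alpha*x / (1 + (alpha-1)*x)
y = 3.8*0.73 / (1 + (3.8-1)*0.73)
y = 2.774 / (1 + 2.044)
y = 2.774 / 3.044
y = 0.9113


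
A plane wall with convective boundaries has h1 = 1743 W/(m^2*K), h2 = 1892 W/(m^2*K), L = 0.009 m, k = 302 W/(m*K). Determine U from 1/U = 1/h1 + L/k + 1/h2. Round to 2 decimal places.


1/U = 1/h1 + L/k + 1/h2
1/U = 1/1743 + 0.009/302 + 1/1892
1/U = 0.0005737235 + 2.98013e-05 + 0.0005285412
1/U = 0.001132066
U = 883.34 W/(m^2*K)


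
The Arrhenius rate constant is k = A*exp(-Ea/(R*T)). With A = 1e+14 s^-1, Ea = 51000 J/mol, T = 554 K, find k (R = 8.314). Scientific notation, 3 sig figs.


k = A * exp(-Ea/(R*T))
k = 1e+14 * exp(-51000 / (8.314 * 554))
k = 1e+14 * exp(-11.07262)
k = 1.55e+09


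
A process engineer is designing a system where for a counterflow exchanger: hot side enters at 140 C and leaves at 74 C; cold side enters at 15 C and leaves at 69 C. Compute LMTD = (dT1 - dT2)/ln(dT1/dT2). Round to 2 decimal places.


dT1 = Th_in - Tc_out = 140 - 69 = 71
dT2 = Th_out - Tc_in = 74 - 15 = 59
LMTD = (dT1 - dT2) / ln(dT1/dT2)
LMTD = (71 - 59) / ln(71/59)
LMTD = 64.81 K


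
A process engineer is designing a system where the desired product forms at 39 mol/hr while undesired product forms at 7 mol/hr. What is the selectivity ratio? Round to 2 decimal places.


S = desired product rate / undesired product rate
S = 39 / 7
S = 5.57


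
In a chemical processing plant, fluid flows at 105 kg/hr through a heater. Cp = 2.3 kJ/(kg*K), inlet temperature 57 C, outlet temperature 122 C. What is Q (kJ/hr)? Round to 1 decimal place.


Q = m_dot * Cp * (T2 - T1)
Q = 105 * 2.3 * (122 - 57)
Q = 105 * 2.3 * 65
Q = 15697.5 kJ/hr


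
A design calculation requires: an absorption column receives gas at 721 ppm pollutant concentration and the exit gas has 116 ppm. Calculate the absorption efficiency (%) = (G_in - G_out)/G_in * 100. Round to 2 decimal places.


Efficiency = (G_in - G_out) / G_in * 100%
Efficiency = (721 - 116) / 721 * 100
Efficiency = 605 / 721 * 100
Efficiency = 83.91%


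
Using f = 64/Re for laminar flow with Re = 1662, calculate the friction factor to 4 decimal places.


f = 64 / Re
f = 64 / 1662
f = 0.0385


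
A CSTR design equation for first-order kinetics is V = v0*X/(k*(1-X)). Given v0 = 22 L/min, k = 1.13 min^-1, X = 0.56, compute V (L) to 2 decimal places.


V = v0 * X / (k * (1 - X))
V = 22 * 0.56 / (1.13 * (1 - 0.56))
V = 12.32 / (1.13 * 0.44)
V = 12.32 / 0.4972
V = 24.78 L


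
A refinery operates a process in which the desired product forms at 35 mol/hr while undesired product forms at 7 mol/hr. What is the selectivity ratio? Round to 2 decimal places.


S = desired product rate / undesired product rate
S = 35 / 7
S = 5.00


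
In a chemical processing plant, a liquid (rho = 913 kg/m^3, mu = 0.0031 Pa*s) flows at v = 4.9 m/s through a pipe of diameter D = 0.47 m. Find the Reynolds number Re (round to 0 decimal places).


Re = rho * v * D / mu
Re = 913 * 4.9 * 0.47 / 0.0031
Re = 2102.639 / 0.0031
Re = 678271


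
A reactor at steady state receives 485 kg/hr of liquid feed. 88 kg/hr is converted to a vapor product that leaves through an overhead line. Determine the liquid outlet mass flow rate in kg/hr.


Steady-state mass balance on the main outlet: F_out = F_in - F_removed
F_out = 485 - 88
F_out = 397 kg/hr


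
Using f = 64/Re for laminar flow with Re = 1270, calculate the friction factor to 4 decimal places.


f = 64 / Re
f = 64 / 1270
f = 0.0504


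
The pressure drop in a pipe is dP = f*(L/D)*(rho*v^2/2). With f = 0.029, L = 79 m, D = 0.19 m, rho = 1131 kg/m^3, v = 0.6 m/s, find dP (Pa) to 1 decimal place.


dP = f * (L/D) * (rho*v^2/2)
dP = 0.029 * (79/0.19) * (1131*0.6^2/2)
L/D = 415.78947368
rho*v^2/2 = 1131*0.36/2 = 203.58
dP = 0.029 * 415.78947368 * 203.58
dP = 2454.7 Pa


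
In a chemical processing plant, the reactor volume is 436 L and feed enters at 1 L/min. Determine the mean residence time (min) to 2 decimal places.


tau = V / v0
tau = 436 / 1
tau = 436.00 min


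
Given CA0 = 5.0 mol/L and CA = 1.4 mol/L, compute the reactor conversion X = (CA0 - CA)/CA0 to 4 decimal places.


X = (CA0 - CA) / CA0
X = (5.0 - 1.4) / 5.0
X = 3.6 / 5.0
X = 0.7200


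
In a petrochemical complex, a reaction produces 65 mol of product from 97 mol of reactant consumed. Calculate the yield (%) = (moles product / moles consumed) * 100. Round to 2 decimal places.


Yield = (moles product / moles consumed) * 100%
Yield = (65 / 97) * 100
Yield = 0.6701 * 100
Yield = 67.01%


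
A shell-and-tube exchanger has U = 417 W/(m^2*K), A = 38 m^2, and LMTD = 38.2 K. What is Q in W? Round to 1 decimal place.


Q = U * A * LMTD
Q = 417 * 38 * 38.2
Q = 605317.2 W


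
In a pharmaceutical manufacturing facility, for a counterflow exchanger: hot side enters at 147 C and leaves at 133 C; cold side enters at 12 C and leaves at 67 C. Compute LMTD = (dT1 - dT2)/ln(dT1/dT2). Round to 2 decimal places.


dT1 = Th_in - Tc_out = 147 - 67 = 80
dT2 = Th_out - Tc_in = 133 - 12 = 121
LMTD = (dT1 - dT2) / ln(dT1/dT2)
LMTD = (80 - 121) / ln(80/121)
LMTD = 99.09 K


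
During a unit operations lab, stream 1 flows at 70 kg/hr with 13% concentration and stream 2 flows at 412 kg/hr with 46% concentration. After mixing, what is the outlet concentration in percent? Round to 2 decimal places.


Mass balance on solute: F1*x1 + F2*x2 = F3*x3
F3 = F1 + F2 = 70 + 412 = 482 kg/hr
x3 = (F1*x1 + F2*x2)/F3
x3 = (70*0.13 + 412*0.46) / 482
x3 = 41.21%


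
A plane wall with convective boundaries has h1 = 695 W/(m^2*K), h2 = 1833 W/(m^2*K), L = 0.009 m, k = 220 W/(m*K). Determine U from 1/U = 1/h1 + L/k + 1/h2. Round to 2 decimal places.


1/U = 1/h1 + L/k + 1/h2
1/U = 1/695 + 0.009/220 + 1/1833
1/U = 0.0014388489 + 4.09091e-05 + 0.0005455537
1/U = 0.0020253117
U = 493.75 W/(m^2*K)


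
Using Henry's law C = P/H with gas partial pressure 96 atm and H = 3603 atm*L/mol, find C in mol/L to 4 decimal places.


C = P / H
C = 96 / 3603
C = 0.0266 mol/L


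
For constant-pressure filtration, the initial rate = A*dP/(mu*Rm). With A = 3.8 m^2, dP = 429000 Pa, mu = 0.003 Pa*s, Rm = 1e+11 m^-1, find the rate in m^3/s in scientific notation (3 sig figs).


rate = A * dP / (mu * Rm)
rate = 3.8 * 429000 / (0.003 * 1e+11)
rate = 1630200.0 / 3.000e+08
rate = 5.43e-03 m^3/s


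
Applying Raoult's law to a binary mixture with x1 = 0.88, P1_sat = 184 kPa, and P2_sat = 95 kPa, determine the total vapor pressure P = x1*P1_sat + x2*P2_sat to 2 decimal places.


P = x1*P1_sat + x2*P2_sat
x2 = 1 - x1 = 1 - 0.88 = 0.12
P = 0.88*184 + 0.12*95
P = 161.92 + 11.4
P = 173.32 kPa


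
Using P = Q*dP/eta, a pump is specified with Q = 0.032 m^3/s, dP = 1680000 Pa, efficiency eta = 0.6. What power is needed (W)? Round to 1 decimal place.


P = Q * dP / eta
P = 0.032 * 1680000 / 0.6
P = 53760.0 / 0.6
P = 89600.0 W


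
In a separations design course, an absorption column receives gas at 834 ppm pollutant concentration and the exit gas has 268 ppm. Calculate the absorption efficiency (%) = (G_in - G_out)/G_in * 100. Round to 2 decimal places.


Efficiency = (G_in - G_out) / G_in * 100%
Efficiency = (834 - 268) / 834 * 100
Efficiency = 566 / 834 * 100
Efficiency = 67.87%


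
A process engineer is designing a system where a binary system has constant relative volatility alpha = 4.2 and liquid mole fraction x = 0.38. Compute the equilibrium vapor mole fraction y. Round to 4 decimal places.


y = alpha*x / (1 + (alpha-1)*x)
y = 4.2*0.38 / (1 + (4.2-1)*0.38)
y = 1.596 / (1 + 1.216)
y = 1.596 / 2.216
y = 0.7202


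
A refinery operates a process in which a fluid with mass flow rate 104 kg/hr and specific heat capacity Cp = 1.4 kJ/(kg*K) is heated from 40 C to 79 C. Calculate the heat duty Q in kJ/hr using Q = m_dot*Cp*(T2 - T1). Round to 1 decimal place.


Q = m_dot * Cp * (T2 - T1)
Q = 104 * 1.4 * (79 - 40)
Q = 104 * 1.4 * 39
Q = 5678.4 kJ/hr


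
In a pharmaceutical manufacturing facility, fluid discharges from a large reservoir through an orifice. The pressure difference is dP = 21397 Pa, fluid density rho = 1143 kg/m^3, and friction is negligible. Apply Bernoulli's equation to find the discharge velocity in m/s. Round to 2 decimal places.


v = sqrt(2*dP/rho)
v = sqrt(2*21397/1143)
v = sqrt(37.44007)
v = 6.12 m/s


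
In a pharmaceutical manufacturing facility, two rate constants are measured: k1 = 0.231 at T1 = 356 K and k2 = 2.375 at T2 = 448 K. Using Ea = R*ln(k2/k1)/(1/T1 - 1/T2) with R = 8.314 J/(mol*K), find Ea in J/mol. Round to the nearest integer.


Ea = R * ln(k2/k1) / (1/T1 - 1/T2)
ln(k2/k1) = ln(2.375/0.231) = 2.330335
1/T1 - 1/T2 = 1/356 - 1/448 = 0.000576845907
Ea = 8.314 * 2.330335 / 0.000576845907
Ea = 33587 J/mol


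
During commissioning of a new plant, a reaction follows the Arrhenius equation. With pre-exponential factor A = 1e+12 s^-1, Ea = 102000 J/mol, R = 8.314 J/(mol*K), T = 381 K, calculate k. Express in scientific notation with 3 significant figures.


k = A * exp(-Ea/(R*T))
k = 1e+12 * exp(-102000 / (8.314 * 381))
k = 1e+12 * exp(-32.20069)
k = 1.04e-02


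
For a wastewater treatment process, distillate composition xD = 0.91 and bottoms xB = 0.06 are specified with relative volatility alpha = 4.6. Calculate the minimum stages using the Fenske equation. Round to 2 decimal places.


N_min = ln((xD*(1-xB))/(xB*(1-xD))) / ln(alpha)
Numerator inside ln: 0.8554 / 0.0054 = 158.407407
ln(158.407407) = 5.06517
ln(alpha) = ln(4.6) = 1.526056
N_min = 5.06517 / 1.526056 = 3.32


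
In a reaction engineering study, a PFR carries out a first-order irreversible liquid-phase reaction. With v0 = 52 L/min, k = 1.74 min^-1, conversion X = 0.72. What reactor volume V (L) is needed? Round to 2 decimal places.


V = (v0/k) * ln(1/(1-X))
V = (52/1.74) * ln(1/(1-0.72))
V = 29.885057 * ln(3.571429)
V = 29.885057 * 1.272966
V = 38.04 L


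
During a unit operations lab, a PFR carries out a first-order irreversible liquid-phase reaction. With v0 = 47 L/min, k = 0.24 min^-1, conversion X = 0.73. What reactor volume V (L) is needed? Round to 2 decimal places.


V = (v0/k) * ln(1/(1-X))
V = (47/0.24) * ln(1/(1-0.73))
V = 195.833333 * ln(3.703704)
V = 195.833333 * 1.309333
V = 256.41 L


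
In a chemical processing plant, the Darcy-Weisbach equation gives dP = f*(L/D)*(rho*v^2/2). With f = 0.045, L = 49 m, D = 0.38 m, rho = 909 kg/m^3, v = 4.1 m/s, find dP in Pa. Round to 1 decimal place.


dP = f * (L/D) * (rho*v^2/2)
dP = 0.045 * (49/0.38) * (909*4.1^2/2)
L/D = 128.94736842
rho*v^2/2 = 909*16.81/2 = 7640.145
dP = 0.045 * 128.94736842 * 7640.145
dP = 44332.9 Pa


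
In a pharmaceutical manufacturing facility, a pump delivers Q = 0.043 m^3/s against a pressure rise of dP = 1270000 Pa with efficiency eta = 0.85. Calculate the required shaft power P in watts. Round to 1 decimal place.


P = Q * dP / eta
P = 0.043 * 1270000 / 0.85
P = 54610.0 / 0.85
P = 64247.1 W


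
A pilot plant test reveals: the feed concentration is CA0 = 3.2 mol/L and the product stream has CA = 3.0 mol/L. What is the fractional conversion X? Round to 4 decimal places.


X = (CA0 - CA) / CA0
X = (3.2 - 3.0) / 3.2
X = 0.2 / 3.2
X = 0.0625


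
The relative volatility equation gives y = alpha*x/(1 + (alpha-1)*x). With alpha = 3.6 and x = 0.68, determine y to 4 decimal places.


y = alpha*x / (1 + (alpha-1)*x)
y = 3.6*0.68 / (1 + (3.6-1)*0.68)
y = 2.448 / (1 + 1.768)
y = 2.448 / 2.768
y = 0.8844


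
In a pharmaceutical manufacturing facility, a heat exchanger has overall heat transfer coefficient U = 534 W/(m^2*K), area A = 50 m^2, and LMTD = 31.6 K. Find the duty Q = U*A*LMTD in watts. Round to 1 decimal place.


Q = U * A * LMTD
Q = 534 * 50 * 31.6
Q = 843720.0 W


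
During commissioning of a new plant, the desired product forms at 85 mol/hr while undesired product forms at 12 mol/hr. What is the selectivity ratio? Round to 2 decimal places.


S = desired product rate / undesired product rate
S = 85 / 12
S = 7.08


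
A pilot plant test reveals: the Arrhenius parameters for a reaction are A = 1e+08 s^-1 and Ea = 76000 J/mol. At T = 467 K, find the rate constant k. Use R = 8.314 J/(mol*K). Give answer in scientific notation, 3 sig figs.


k = A * exp(-Ea/(R*T))
k = 1e+08 * exp(-76000 / (8.314 * 467))
k = 1e+08 * exp(-19.57432)
k = 3.15e-01


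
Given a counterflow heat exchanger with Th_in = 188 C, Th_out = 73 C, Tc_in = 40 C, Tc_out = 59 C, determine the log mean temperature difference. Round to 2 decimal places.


dT1 = Th_in - Tc_out = 188 - 59 = 129
dT2 = Th_out - Tc_in = 73 - 40 = 33
LMTD = (dT1 - dT2) / ln(dT1/dT2)
LMTD = (129 - 33) / ln(129/33)
LMTD = 70.42 K


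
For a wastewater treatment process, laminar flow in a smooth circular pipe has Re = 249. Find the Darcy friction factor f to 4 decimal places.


f = 64 / Re
f = 64 / 249
f = 0.2570


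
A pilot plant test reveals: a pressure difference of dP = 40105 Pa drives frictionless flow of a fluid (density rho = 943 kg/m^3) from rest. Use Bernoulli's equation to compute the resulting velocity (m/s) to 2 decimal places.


v = sqrt(2*dP/rho)
v = sqrt(2*40105/943)
v = sqrt(85.058324)
v = 9.22 m/s


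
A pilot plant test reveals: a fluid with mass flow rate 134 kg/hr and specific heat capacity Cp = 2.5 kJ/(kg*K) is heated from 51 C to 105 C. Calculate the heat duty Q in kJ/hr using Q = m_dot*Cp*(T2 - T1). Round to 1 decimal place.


Q = m_dot * Cp * (T2 - T1)
Q = 134 * 2.5 * (105 - 51)
Q = 134 * 2.5 * 54
Q = 18090.0 kJ/hr


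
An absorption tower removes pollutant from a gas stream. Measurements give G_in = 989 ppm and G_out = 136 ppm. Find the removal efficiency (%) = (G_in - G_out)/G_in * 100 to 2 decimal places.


Efficiency = (G_in - G_out) / G_in * 100%
Efficiency = (989 - 136) / 989 * 100
Efficiency = 853 / 989 * 100
Efficiency = 86.25%


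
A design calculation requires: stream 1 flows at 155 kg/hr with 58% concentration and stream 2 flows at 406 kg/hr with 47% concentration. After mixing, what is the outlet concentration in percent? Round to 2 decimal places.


Mass balance on solute: F1*x1 + F2*x2 = F3*x3
F3 = F1 + F2 = 155 + 406 = 561 kg/hr
x3 = (F1*x1 + F2*x2)/F3
x3 = (155*0.58 + 406*0.47) / 561
x3 = 50.04%


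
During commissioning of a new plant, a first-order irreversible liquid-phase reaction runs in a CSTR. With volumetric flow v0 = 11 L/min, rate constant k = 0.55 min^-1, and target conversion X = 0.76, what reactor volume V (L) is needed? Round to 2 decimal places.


V = v0 * X / (k * (1 - X))
V = 11 * 0.76 / (0.55 * (1 - 0.76))
V = 8.36 / (0.55 * 0.24)
V = 8.36 / 0.132
V = 63.33 L


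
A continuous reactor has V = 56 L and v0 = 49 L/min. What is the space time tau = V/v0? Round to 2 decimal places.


tau = V / v0
tau = 56 / 49
tau = 1.14 min


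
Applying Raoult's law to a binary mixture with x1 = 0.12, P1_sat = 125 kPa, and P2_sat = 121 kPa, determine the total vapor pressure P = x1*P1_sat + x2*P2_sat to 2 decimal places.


P = x1*P1_sat + x2*P2_sat
x2 = 1 - x1 = 1 - 0.12 = 0.88
P = 0.12*125 + 0.88*121
P = 15.0 + 106.48
P = 121.48 kPa
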